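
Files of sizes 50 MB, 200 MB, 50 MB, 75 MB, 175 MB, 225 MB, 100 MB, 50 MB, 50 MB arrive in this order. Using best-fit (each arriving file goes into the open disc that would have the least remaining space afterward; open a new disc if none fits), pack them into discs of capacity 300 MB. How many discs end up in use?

4

  50 → disc 1 (new)  [load 50/300]
  200 → disc 1  [load 250/300]
  50 → disc 1  [load 300/300]
  75 → disc 2 (new)  [load 75/300]
  175 → disc 2  [load 250/300]
  225 → disc 3 (new)  [load 225/300]
  100 → disc 4 (new)  [load 100/300]
  50 → disc 2  [load 300/300]
  50 → disc 3  [load 275/300]
4 discs opened.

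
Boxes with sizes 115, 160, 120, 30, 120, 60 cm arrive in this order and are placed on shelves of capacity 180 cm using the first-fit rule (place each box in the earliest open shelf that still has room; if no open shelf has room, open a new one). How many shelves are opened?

  115 → shelf 1 (new)  [load 115/180]
  160 → shelf 2 (new)  [load 160/180]
  120 → shelf 3 (new)  [load 120/180]
  30 → shelf 1  [load 145/180]
  120 → shelf 4 (new)  [load 120/180]
  60 → shelf 3  [load 180/180]
4 shelves opened.

4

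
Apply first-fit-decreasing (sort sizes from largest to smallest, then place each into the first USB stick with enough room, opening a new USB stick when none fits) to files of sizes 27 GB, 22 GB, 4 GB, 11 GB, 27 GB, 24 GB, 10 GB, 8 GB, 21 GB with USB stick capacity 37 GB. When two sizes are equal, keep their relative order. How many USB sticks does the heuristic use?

Sorted descending: 27, 27, 24, 22, 21, 11, 10, 8, 4.
  27 → USB stick 1 (new)  [load 27/37]
  27 → USB stick 2 (new)  [load 27/37]
  24 → USB stick 3 (new)  [load 24/37]
  22 → USB stick 4 (new)  [load 22/37]
  21 → USB stick 5 (new)  [load 21/37]
  11 → USB stick 3  [load 35/37]
  10 → USB stick 1  [load 37/37]
  8 → USB stick 2  [load 35/37]
  4 → USB stick 4  [load 26/37]
5 USB sticks opened.

5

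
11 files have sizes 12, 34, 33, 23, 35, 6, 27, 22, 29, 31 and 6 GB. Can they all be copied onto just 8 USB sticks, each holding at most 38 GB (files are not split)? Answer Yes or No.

Yes

A valid assignment using 8 USB sticks:
  USB stick 1: 35 = 35
  USB stick 2: 34 = 34
  USB stick 3: 33 = 33
  USB stick 4: 31 + 6 = 37
  USB stick 5: 29 + 6 = 35
  USB stick 6: 27 = 27
  USB stick 7: 23 + 12 = 35
  USB stick 8: 22 = 22
Every load is within 38 GB, so 8 USB sticks suffice.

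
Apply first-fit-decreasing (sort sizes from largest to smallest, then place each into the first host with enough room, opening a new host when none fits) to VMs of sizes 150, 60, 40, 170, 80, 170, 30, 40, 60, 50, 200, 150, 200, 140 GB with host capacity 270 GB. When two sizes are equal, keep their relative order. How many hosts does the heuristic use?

7

Sorted descending: 200, 200, 170, 170, 150, 150, 140, 80, 60, 60, 50, 40, 40, 30.
  200 → host 1 (new)  [load 200/270]
  200 → host 2 (new)  [load 200/270]
  170 → host 3 (new)  [load 170/270]
  170 → host 4 (new)  [load 170/270]
  150 → host 5 (new)  [load 150/270]
  150 → host 6 (new)  [load 150/270]
  140 → host 7 (new)  [load 140/270]
  80 → host 3  [load 250/270]
  60 → host 1  [load 260/270]
  60 → host 2  [load 260/270]
  50 → host 4  [load 220/270]
  40 → host 4  [load 260/270]
  40 → host 5  [load 190/270]
  30 → host 5  [load 220/270]
7 hosts opened.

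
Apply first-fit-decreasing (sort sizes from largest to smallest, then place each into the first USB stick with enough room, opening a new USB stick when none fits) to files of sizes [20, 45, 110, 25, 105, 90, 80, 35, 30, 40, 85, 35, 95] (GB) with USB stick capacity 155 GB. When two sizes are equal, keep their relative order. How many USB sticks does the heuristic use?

Sorted descending: 110, 105, 95, 90, 85, 80, 45, 40, 35, 35, 30, 25, 20.
  110 → USB stick 1 (new)  [load 110/155]
  105 → USB stick 2 (new)  [load 105/155]
  95 → USB stick 3 (new)  [load 95/155]
  90 → USB stick 4 (new)  [load 90/155]
  85 → USB stick 5 (new)  [load 85/155]
  80 → USB stick 6 (new)  [load 80/155]
  45 → USB stick 1  [load 155/155]
  40 → USB stick 2  [load 145/155]
  35 → USB stick 3  [load 130/155]
  35 → USB stick 4  [load 125/155]
  30 → USB stick 4  [load 155/155]
  25 → USB stick 3  [load 155/155]
  20 → USB stick 5  [load 105/155]
6 USB sticks opened.

6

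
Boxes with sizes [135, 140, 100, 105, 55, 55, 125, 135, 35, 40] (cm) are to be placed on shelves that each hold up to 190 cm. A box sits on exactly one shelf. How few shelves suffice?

Total = 140 + 135 + 135 + 125 + 105 + 100 + 55 + 55 + 40 + 35 = 925 cm.
Lower bound: ⌈925/190⌉ = 5 shelves.
Also, 6 boxes each exceed 95 cm, and no two of those can share a shelf, so at least 6 shelves are needed.
A packing using 6 shelves:
  shelf 1: 140 + 40 = 180
  shelf 2: 135 + 55 = 190
  shelf 3: 135 + 55 = 190
  shelf 4: 125 + 35 = 160
  shelf 5: 105 = 105
  shelf 6: 100 = 100
This matches the lower bound, so 6 is optimal.

6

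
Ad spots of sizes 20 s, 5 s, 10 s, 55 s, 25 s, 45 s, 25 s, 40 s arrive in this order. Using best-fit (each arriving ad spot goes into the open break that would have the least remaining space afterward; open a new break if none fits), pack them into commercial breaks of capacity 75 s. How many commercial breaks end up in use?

4

  20 → break 1 (new)  [load 20/75]
  5 → break 1  [load 25/75]
  10 → break 1  [load 35/75]
  55 → break 2 (new)  [load 55/75]
  25 → break 1  [load 60/75]
  45 → break 3 (new)  [load 45/75]
  25 → break 3  [load 70/75]
  40 → break 4 (new)  [load 40/75]
4 commercial breaks opened.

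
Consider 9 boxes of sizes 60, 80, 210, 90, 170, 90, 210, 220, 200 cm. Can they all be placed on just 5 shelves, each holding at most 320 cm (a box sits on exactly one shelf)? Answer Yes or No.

A valid assignment using 5 shelves:
  shelf 1: 220 + 90 = 310
  shelf 2: 210 + 90 = 300
  shelf 3: 210 + 80 = 290
  shelf 4: 200 + 60 = 260
  shelf 5: 170 = 170
Every load is within 320 cm, so 5 shelves suffice.

Yes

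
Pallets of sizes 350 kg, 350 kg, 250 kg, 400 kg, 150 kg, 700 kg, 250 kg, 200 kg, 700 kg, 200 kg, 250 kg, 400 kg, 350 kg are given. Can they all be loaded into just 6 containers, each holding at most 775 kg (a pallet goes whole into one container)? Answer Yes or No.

No

Total = 4550 kg; ⌈4550/775⌉ = 6.
The bound of 6 does not rule out 6, but exhaustive search shows no assignment into 6 containers of capacity 775 kg exists — the minimum is 7.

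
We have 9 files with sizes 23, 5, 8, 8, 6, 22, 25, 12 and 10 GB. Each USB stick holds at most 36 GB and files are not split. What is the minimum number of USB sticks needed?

4

Total = 25 + 23 + 22 + 12 + 10 + 8 + 8 + 6 + 5 = 119 GB.
Lower bound: ⌈119/36⌉ = 4 USB sticks.
A packing using 4 USB sticks:
  USB stick 1: 25 + 10 = 35
  USB stick 2: 23 + 12 = 35
  USB stick 3: 22 + 8 + 6 = 36
  USB stick 4: 8 + 5 = 13
This matches the lower bound, so 4 is optimal.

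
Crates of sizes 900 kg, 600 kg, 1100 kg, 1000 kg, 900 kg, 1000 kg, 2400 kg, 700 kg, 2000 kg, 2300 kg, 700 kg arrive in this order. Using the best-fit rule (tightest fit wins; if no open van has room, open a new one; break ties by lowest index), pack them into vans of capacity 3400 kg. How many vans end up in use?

  900 → van 1 (new)  [load 900/3400]
  600 → van 1  [load 1500/3400]
  1100 → van 1  [load 2600/3400]
  1000 → van 2 (new)  [load 1000/3400]
  900 → van 2  [load 1900/3400]
  1000 → van 2  [load 2900/3400]
  2400 → van 3 (new)  [load 2400/3400]
  700 → van 1  [load 3300/3400]
  2000 → van 4 (new)  [load 2000/3400]
  2300 → van 5 (new)  [load 2300/3400]
  700 → van 3  [load 3100/3400]
5 vans opened.

5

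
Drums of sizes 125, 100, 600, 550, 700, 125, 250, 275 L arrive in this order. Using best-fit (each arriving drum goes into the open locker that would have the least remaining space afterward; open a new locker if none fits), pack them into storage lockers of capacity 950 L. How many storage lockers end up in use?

3

  125 → locker 1 (new)  [load 125/950]
  100 → locker 1  [load 225/950]
  600 → locker 1  [load 825/950]
  550 → locker 2 (new)  [load 550/950]
  700 → locker 3 (new)  [load 700/950]
  125 → locker 1  [load 950/950]
  250 → locker 3  [load 950/950]
  275 → locker 2  [load 825/950]
3 storage lockers opened.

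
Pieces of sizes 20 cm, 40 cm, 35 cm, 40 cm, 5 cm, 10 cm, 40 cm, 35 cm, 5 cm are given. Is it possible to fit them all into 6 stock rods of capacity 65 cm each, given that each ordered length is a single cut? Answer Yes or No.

A valid assignment using 5 stock rods:
  stock rod 1: 40 + 20 + 5 = 65
  stock rod 2: 40 + 10 + 5 = 55
  stock rod 3: 40 = 40
  stock rod 4: 35 = 35
  stock rod 5: 35 = 35
That uses only 5 ≤ 6, so 6 stock rods are enough.

Yes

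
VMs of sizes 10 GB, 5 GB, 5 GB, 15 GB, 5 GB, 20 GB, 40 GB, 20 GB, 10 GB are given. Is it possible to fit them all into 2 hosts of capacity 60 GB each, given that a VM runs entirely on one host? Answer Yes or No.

Total = 130 GB; ⌈130/60⌉ = 3.
At least 3 hosts are required, but only 2 are allowed.

No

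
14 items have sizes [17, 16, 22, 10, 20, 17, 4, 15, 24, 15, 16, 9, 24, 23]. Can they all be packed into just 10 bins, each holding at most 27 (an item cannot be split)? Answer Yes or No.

No

Total = 232; ⌈232/27⌉ = 9.
11 items each exceed half the capacity and cannot share a bin, forcing at least 11 bins.
At least 11 bins are required, but only 10 are allowed.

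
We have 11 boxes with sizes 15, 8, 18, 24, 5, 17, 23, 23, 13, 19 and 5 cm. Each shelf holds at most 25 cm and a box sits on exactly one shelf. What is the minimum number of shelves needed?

8

Total = 24 + 23 + 23 + 19 + 18 + 17 + 15 + 13 + 8 + 5 + 5 = 170 cm.
Lower bound: ⌈170/25⌉ = 7 shelves.
Also, 8 boxes each exceed 25/2 cm, and no two of those can share a shelf, so at least 8 shelves are needed.
A packing using 8 shelves:
  shelf 1: 24 = 24
  shelf 2: 23 = 23
  shelf 3: 23 = 23
  shelf 4: 19 + 5 = 24
  shelf 5: 18 + 5 = 23
  shelf 6: 17 + 8 = 25
  shelf 7: 15 = 15
  shelf 8: 13 = 13
This matches the lower bound, so 8 is optimal.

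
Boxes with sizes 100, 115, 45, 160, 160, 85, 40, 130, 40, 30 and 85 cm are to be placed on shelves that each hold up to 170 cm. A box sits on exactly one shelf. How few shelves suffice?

6

Total = 160 + 160 + 130 + 115 + 100 + 85 + 85 + 45 + 40 + 40 + 30 = 990 cm.
Lower bound: ⌈990/170⌉ = 6 shelves.
A packing using 6 shelves:
  shelf 1: 160 = 160
  shelf 2: 160 = 160
  shelf 3: 130 + 40 = 170
  shelf 4: 115 + 45 = 160
  shelf 5: 100 + 40 + 30 = 170
  shelf 6: 85 + 85 = 170
This matches the lower bound, so 6 is optimal.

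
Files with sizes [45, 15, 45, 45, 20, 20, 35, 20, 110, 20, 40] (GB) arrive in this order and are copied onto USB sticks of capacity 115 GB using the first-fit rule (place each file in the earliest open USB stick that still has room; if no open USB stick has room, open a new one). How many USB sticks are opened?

  45 → USB stick 1 (new)  [load 45/115]
  15 → USB stick 1  [load 60/115]
  45 → USB stick 1  [load 105/115]
  45 → USB stick 2 (new)  [load 45/115]
  20 → USB stick 2  [load 65/115]
  20 → USB stick 2  [load 85/115]
  35 → USB stick 3 (new)  [load 35/115]
  20 → USB stick 2  [load 105/115]
  110 → USB stick 4 (new)  [load 110/115]
  20 → USB stick 3  [load 55/115]
  40 → USB stick 3  [load 95/115]
4 USB sticks opened.

4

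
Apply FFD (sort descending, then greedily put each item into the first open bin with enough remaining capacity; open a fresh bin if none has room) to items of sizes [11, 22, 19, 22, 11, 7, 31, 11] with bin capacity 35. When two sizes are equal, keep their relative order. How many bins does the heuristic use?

Sorted descending: 31, 22, 22, 19, 11, 11, 11, 7.
  31 → bin 1 (new)  [load 31/35]
  22 → bin 2 (new)  [load 22/35]
  22 → bin 3 (new)  [load 22/35]
  19 → bin 4 (new)  [load 19/35]
  11 → bin 2  [load 33/35]
  11 → bin 3  [load 33/35]
  11 → bin 4  [load 30/35]
  7 → bin 5 (new)  [load 7/35]
5 bins opened.

5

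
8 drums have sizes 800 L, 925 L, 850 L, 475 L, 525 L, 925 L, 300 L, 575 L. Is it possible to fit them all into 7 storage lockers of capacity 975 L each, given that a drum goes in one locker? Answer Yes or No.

Yes

A valid assignment using 7 storage lockers:
  locker 1: 925 = 925
  locker 2: 925 = 925
  locker 3: 850 = 850
  locker 4: 800 = 800
  locker 5: 575 + 300 = 875
  locker 6: 525 = 525
  locker 7: 475 = 475
Every load is within 975 L, so 7 storage lockers suffice.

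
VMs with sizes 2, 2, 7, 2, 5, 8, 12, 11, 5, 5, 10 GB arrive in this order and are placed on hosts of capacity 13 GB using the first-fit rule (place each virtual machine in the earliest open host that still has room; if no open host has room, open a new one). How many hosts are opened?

6

  2 → host 1 (new)  [load 2/13]
  2 → host 1  [load 4/13]
  7 → host 1  [load 11/13]
  2 → host 1  [load 13/13]
  5 → host 2 (new)  [load 5/13]
  8 → host 2  [load 13/13]
  12 → host 3 (new)  [load 12/13]
  11 → host 4 (new)  [load 11/13]
  5 → host 5 (new)  [load 5/13]
  5 → host 5  [load 10/13]
  10 → host 6 (new)  [load 10/13]
6 hosts opened.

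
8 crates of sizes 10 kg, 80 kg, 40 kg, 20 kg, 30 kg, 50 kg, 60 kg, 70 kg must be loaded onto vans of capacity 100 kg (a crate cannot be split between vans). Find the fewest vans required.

4

Total = 80 + 70 + 60 + 50 + 40 + 30 + 20 + 10 = 360 kg.
Lower bound: ⌈360/100⌉ = 4 vans.
A packing using 4 vans:
  van 1: 80 + 20 = 100
  van 2: 70 + 30 = 100
  van 3: 60 + 40 = 100
  van 4: 50 + 10 = 60
This matches the lower bound, so 4 is optimal.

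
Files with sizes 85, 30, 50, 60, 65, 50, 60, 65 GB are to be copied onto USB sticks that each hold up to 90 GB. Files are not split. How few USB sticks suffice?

Total = 85 + 65 + 65 + 60 + 60 + 50 + 50 + 30 = 465 GB.
Lower bound: ⌈465/90⌉ = 6 USB sticks.
Also, 7 files each exceed 45 GB, and no two of those can share a USB stick, so at least 7 USB sticks are needed.
A packing using 7 USB sticks:
  USB stick 1: 85 = 85
  USB stick 2: 65 = 65
  USB stick 3: 65 = 65
  USB stick 4: 60 + 30 = 90
  USB stick 5: 60 = 60
  USB stick 6: 50 = 50
  USB stick 7: 50 = 50
This matches the lower bound, so 7 is optimal.

7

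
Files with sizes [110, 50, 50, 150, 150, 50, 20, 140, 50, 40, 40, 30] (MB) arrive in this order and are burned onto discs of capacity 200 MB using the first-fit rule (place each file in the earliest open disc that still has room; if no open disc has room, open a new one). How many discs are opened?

  110 → disc 1 (new)  [load 110/200]
  50 → disc 1  [load 160/200]
  50 → disc 2 (new)  [load 50/200]
  150 → disc 2  [load 200/200]
  150 → disc 3 (new)  [load 150/200]
  50 → disc 3  [load 200/200]
  20 → disc 1  [load 180/200]
  140 → disc 4 (new)  [load 140/200]
  50 → disc 4  [load 190/200]
  40 → disc 5 (new)  [load 40/200]
  40 → disc 5  [load 80/200]
  30 → disc 5  [load 110/200]
5 discs opened.

5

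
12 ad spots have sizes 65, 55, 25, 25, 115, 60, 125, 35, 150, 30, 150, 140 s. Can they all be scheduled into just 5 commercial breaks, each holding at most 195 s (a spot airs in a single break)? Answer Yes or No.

Total = 975 s; ⌈975/195⌉ = 5.
The bound of 5 does not rule out 5, but exhaustive search shows no assignment into 5 commercial breaks of capacity 195 s exists — the minimum is 6.

No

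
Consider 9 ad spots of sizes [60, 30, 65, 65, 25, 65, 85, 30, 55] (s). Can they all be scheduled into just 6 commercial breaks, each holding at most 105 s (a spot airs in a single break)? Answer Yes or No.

Yes

A valid assignment using 6 commercial breaks:
  break 1: 85 = 85
  break 2: 65 + 30 = 95
  break 3: 65 + 30 = 95
  break 4: 65 + 25 = 90
  break 5: 60 = 60
  break 6: 55 = 55
Every load is within 105 s, so 6 commercial breaks suffice.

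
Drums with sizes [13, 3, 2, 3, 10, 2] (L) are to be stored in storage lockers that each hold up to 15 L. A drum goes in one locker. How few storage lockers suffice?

Total = 13 + 10 + 3 + 3 + 2 + 2 = 33 L.
Lower bound: ⌈33/15⌉ = 3 storage lockers.
A packing using 3 storage lockers:
  locker 1: 13 + 2 = 15
  locker 2: 10 + 3 + 2 = 15
  locker 3: 3 = 3
This matches the lower bound, so 3 is optimal.

3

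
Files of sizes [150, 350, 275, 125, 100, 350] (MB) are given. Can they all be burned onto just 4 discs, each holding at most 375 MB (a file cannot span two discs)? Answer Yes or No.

A valid assignment using 4 discs:
  disc 1: 350 = 350
  disc 2: 350 = 350
  disc 3: 275 + 100 = 375
  disc 4: 150 + 125 = 275
Every load is within 375 MB, so 4 discs suffice.

Yes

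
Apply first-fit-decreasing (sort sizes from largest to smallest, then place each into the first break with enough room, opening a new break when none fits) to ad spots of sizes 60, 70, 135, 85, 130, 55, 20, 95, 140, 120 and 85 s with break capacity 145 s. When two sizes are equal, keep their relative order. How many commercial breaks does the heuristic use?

Sorted descending: 140, 135, 130, 120, 95, 85, 85, 70, 60, 55, 20.
  140 → break 1 (new)  [load 140/145]
  135 → break 2 (new)  [load 135/145]
  130 → break 3 (new)  [load 130/145]
  120 → break 4 (new)  [load 120/145]
  95 → break 5 (new)  [load 95/145]
  85 → break 6 (new)  [load 85/145]
  85 → break 7 (new)  [load 85/145]
  70 → break 8 (new)  [load 70/145]
  60 → break 6  [load 145/145]
  55 → break 7  [load 140/145]
  20 → break 4  [load 140/145]
8 commercial breaks opened.

8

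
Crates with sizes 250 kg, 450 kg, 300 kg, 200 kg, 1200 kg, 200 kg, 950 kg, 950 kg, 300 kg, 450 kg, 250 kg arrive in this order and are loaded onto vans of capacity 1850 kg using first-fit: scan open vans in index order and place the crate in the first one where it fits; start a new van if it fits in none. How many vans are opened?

  250 → van 1 (new)  [load 250/1850]
  450 → van 1  [load 700/1850]
  300 → van 1  [load 1000/1850]
  200 → van 1  [load 1200/1850]
  1200 → van 2 (new)  [load 1200/1850]
  200 → van 1  [load 1400/1850]
  950 → van 3 (new)  [load 950/1850]
  950 → van 4 (new)  [load 950/1850]
  300 → van 1  [load 1700/1850]
  450 → van 2  [load 1650/1850]
  250 → van 3  [load 1200/1850]
4 vans opened.

4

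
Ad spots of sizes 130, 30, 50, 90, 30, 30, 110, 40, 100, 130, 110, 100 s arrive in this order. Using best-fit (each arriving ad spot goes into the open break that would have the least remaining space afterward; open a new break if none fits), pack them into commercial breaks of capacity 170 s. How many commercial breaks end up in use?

7

  130 → break 1 (new)  [load 130/170]
  30 → break 1  [load 160/170]
  50 → break 2 (new)  [load 50/170]
  90 → break 2  [load 140/170]
  30 → break 2  [load 170/170]
  30 → break 3 (new)  [load 30/170]
  110 → break 3  [load 140/170]
  40 → break 4 (new)  [load 40/170]
  100 → break 4  [load 140/170]
  130 → break 5 (new)  [load 130/170]
  110 → break 6 (new)  [load 110/170]
  100 → break 7 (new)  [load 100/170]
7 commercial breaks opened.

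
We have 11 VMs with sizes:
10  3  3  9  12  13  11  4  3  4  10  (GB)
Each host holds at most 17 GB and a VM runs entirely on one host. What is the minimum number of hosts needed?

Total = 13 + 12 + 11 + 10 + 10 + 9 + 4 + 4 + 3 + 3 + 3 = 82 GB.
Lower bound: ⌈82/17⌉ = 5 hosts.
Also, 6 VMs each exceed 17/2 GB, and no two of those can share a host, so at least 6 hosts are needed.
A packing using 6 hosts:
  host 1: 13 + 4 = 17
  host 2: 12 + 4 = 16
  host 3: 11 + 3 + 3 = 17
  host 4: 10 + 3 = 13
  host 5: 10 = 10
  host 6: 9 = 9
This matches the lower bound, so 6 is optimal.

6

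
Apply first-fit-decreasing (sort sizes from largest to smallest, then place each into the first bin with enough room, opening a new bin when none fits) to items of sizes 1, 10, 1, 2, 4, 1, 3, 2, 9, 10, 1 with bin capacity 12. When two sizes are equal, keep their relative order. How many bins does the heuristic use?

4

Sorted descending: 10, 10, 9, 4, 3, 2, 2, 1, 1, 1, 1.
  10 → bin 1 (new)  [load 10/12]
  10 → bin 2 (new)  [load 10/12]
  9 → bin 3 (new)  [load 9/12]
  4 → bin 4 (new)  [load 4/12]
  3 → bin 3  [load 12/12]
  2 → bin 1  [load 12/12]
  2 → bin 2  [load 12/12]
  1 → bin 4  [load 5/12]
  1 → bin 4  [load 6/12]
  1 → bin 4  [load 7/12]
  1 → bin 4  [load 8/12]
4 bins opened.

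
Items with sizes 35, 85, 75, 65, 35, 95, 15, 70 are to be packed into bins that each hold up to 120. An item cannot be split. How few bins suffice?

Total = 95 + 85 + 75 + 70 + 65 + 35 + 35 + 15 = 475.
Lower bound: ⌈475/120⌉ = 4 bins.
Also, 5 items each exceed 60, and no two of those can share a bin, so at least 5 bins are needed.
A packing using 5 bins:
  bin 1: 95 + 15 = 110
  bin 2: 85 + 35 = 120
  bin 3: 75 + 35 = 110
  bin 4: 70 = 70
  bin 5: 65 = 65
This matches the lower bound, so 5 is optimal.

5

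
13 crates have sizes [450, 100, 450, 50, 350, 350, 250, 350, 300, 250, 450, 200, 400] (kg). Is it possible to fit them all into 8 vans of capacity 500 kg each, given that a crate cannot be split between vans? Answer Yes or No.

Total = 3950 kg; ⌈3950/500⌉ = 8.
The bound of 8 does not rule out 8, but exhaustive search shows no assignment into 8 vans of capacity 500 kg exists — the minimum is 9.

No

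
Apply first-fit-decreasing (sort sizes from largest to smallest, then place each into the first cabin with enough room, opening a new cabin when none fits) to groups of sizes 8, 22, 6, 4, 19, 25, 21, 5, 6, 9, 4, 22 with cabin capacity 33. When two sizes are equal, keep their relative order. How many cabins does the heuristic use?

Sorted descending: 25, 22, 22, 21, 19, 9, 8, 6, 6, 5, 4, 4.
  25 → cabin 1 (new)  [load 25/33]
  22 → cabin 2 (new)  [load 22/33]
  22 → cabin 3 (new)  [load 22/33]
  21 → cabin 4 (new)  [load 21/33]
  19 → cabin 5 (new)  [load 19/33]
  9 → cabin 2  [load 31/33]
  8 → cabin 1  [load 33/33]
  6 → cabin 3  [load 28/33]
  6 → cabin 4  [load 27/33]
  5 → cabin 3  [load 33/33]
  4 → cabin 4  [load 31/33]
  4 → cabin 5  [load 23/33]
5 cabins opened.

5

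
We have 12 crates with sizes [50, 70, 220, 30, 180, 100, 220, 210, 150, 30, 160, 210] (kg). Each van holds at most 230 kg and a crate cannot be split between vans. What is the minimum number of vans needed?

Total = 220 + 220 + 210 + 210 + 180 + 160 + 150 + 100 + 70 + 50 + 30 + 30 = 1630 kg.
Lower bound: ⌈1630/230⌉ = 8 vans.
A packing using 8 vans:
  van 1: 220 = 220
  van 2: 220 = 220
  van 3: 210 = 210
  van 4: 210 = 210
  van 5: 180 + 50 = 230
  van 6: 160 + 70 = 230
  van 7: 150 + 30 + 30 = 210
  van 8: 100 = 100
This matches the lower bound, so 8 is optimal.

8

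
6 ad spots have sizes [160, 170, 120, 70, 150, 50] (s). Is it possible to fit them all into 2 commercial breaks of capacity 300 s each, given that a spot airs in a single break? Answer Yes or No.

Total = 720 s; ⌈720/300⌉ = 3.
At least 3 commercial breaks are required, but only 2 are allowed.

No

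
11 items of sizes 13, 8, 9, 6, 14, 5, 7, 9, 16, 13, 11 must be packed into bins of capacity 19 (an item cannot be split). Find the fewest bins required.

Total = 16 + 14 + 13 + 13 + 11 + 9 + 9 + 8 + 7 + 6 + 5 = 111.
Lower bound: ⌈111/19⌉ = 6 bins.
A packing using 7 bins:
  bin 1: 16 = 16
  bin 2: 14 + 5 = 19
  bin 3: 13 + 6 = 19
  bin 4: 13 = 13
  bin 5: 11 + 8 = 19
  bin 6: 9 + 9 = 18
  bin 7: 7 = 7
No arrangement into 6 bins stays within capacity, so 7 is optimal.

7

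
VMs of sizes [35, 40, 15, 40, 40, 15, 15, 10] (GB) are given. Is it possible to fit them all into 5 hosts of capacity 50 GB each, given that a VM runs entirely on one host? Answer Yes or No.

A valid assignment using 5 hosts:
  host 1: 40 + 10 = 50
  host 2: 40 = 40
  host 3: 40 = 40
  host 4: 35 + 15 = 50
  host 5: 15 + 15 = 30
Every load is within 50 GB, so 5 hosts suffice.

Yes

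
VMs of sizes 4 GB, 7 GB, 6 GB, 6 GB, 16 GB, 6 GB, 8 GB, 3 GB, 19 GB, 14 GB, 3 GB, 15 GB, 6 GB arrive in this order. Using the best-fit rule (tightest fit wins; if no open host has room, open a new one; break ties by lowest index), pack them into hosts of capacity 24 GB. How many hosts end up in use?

  4 → host 1 (new)  [load 4/24]
  7 → host 1  [load 11/24]
  6 → host 1  [load 17/24]
  6 → host 1  [load 23/24]
  16 → host 2 (new)  [load 16/24]
  6 → host 2  [load 22/24]
  8 → host 3 (new)  [load 8/24]
  3 → host 3  [load 11/24]
  19 → host 4 (new)  [load 19/24]
  14 → host 5 (new)  [load 14/24]
  3 → host 4  [load 22/24]
  15 → host 6 (new)  [load 15/24]
  6 → host 6  [load 21/24]
6 hosts opened.

6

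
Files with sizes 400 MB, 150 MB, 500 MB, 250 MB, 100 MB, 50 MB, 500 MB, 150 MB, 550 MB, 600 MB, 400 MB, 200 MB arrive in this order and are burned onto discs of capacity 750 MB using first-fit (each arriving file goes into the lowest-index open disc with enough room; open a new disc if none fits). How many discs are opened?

6

  400 → disc 1 (new)  [load 400/750]
  150 → disc 1  [load 550/750]
  500 → disc 2 (new)  [load 500/750]
  250 → disc 2  [load 750/750]
  100 → disc 1  [load 650/750]
  50 → disc 1  [load 700/750]
  500 → disc 3 (new)  [load 500/750]
  150 → disc 3  [load 650/750]
  550 → disc 4 (new)  [load 550/750]
  600 → disc 5 (new)  [load 600/750]
  400 → disc 6 (new)  [load 400/750]
  200 → disc 4  [load 750/750]
6 discs opened.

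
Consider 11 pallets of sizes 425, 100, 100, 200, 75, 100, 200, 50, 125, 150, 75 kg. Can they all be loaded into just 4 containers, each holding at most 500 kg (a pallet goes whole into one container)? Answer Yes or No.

A valid assignment using 4 containers:
  container 1: 425 + 75 = 500
  container 2: 200 + 200 + 100 = 500
  container 3: 150 + 125 + 100 + 100 = 475
  container 4: 75 + 50 = 125
Every load is within 500 kg, so 4 containers suffice.

Yes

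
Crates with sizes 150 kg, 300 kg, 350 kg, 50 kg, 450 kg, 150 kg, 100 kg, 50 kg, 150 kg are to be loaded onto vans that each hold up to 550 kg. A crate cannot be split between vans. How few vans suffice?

4

Total = 450 + 350 + 300 + 150 + 150 + 150 + 100 + 50 + 50 = 1750 kg.
Lower bound: ⌈1750/550⌉ = 4 vans.
A packing using 4 vans:
  van 1: 450 + 100 = 550
  van 2: 350 + 150 + 50 = 550
  van 3: 300 + 150 + 50 = 500
  van 4: 150 = 150
This matches the lower bound, so 4 is optimal.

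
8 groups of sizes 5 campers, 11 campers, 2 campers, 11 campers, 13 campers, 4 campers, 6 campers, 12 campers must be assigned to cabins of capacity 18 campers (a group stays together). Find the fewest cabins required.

4

Total = 13 + 12 + 11 + 11 + 6 + 5 + 4 + 2 = 64 campers.
Lower bound: ⌈64/18⌉ = 4 cabins.
A packing using 4 cabins:
  cabin 1: 13 + 5 = 18
  cabin 2: 12 + 6 = 18
  cabin 3: 11 + 4 + 2 = 17
  cabin 4: 11 = 11
This matches the lower bound, so 4 is optimal.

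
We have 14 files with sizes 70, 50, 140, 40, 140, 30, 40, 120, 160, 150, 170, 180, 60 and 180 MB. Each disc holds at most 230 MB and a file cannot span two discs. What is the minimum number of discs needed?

8

Total = 180 + 180 + 170 + 160 + 150 + 140 + 140 + 120 + 70 + 60 + 50 + 40 + 40 + 30 = 1530 MB.
Lower bound: ⌈1530/230⌉ = 7 discs.
Also, 8 files each exceed 115 MB, and no two of those can share a disc, so at least 8 discs are needed.
A packing using 8 discs:
  disc 1: 180 + 50 = 230
  disc 2: 180 + 40 = 220
  disc 3: 170 + 60 = 230
  disc 4: 160 + 70 = 230
  disc 5: 150 + 40 + 30 = 220
  disc 6: 140 = 140
  disc 7: 140 = 140
  disc 8: 120 = 120
This matches the lower bound, so 8 is optimal.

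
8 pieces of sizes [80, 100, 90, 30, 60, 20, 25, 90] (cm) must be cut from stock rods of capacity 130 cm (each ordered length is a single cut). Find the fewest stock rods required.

5

Total = 100 + 90 + 90 + 80 + 60 + 30 + 25 + 20 = 495 cm.
Lower bound: ⌈495/130⌉ = 4 stock rods.
A packing using 5 stock rods:
  stock rod 1: 100 + 30 = 130
  stock rod 2: 90 + 25 = 115
  stock rod 3: 90 + 20 = 110
  stock rod 4: 80 = 80
  stock rod 5: 60 = 60
No arrangement into 4 stock rods stays within capacity, so 5 is optimal.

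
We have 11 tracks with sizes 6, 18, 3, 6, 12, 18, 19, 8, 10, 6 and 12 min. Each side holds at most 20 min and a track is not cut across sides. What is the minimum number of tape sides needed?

Total = 19 + 18 + 18 + 12 + 12 + 10 + 8 + 6 + 6 + 6 + 3 = 118 min.
Lower bound: ⌈118/20⌉ = 6 tape sides.
A packing using 7 tape sides:
  side 1: 19 = 19
  side 2: 18 = 18
  side 3: 18 = 18
  side 4: 12 + 8 = 20
  side 5: 12 + 6 = 18
  side 6: 10 + 6 + 3 = 19
  side 7: 6 = 6
No arrangement into 6 tape sides stays within capacity, so 7 is optimal.

7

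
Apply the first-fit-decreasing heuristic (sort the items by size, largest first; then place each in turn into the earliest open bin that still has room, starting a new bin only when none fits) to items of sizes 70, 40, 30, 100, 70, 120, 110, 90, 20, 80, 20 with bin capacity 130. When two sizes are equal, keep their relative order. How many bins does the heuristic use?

7

Sorted descending: 120, 110, 100, 90, 80, 70, 70, 40, 30, 20, 20.
  120 → bin 1 (new)  [load 120/130]
  110 → bin 2 (new)  [load 110/130]
  100 → bin 3 (new)  [load 100/130]
  90 → bin 4 (new)  [load 90/130]
  80 → bin 5 (new)  [load 80/130]
  70 → bin 6 (new)  [load 70/130]
  70 → bin 7 (new)  [load 70/130]
  40 → bin 4  [load 130/130]
  30 → bin 3  [load 130/130]
  20 → bin 2  [load 130/130]
  20 → bin 5  [load 100/130]
7 bins opened.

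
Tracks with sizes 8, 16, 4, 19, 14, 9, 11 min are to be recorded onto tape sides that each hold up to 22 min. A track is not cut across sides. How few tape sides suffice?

Total = 19 + 16 + 14 + 11 + 9 + 8 + 4 = 81 min.
Lower bound: ⌈81/22⌉ = 4 tape sides.
A packing using 4 tape sides:
  side 1: 19 = 19
  side 2: 16 + 4 = 20
  side 3: 14 + 8 = 22
  side 4: 11 + 9 = 20
This matches the lower bound, so 4 is optimal.

4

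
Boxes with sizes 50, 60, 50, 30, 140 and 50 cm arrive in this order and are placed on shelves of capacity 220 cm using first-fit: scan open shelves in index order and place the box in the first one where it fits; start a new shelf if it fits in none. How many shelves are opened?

  50 → shelf 1 (new)  [load 50/220]
  60 → shelf 1  [load 110/220]
  50 → shelf 1  [load 160/220]
  30 → shelf 1  [load 190/220]
  140 → shelf 2 (new)  [load 140/220]
  50 → shelf 2  [load 190/220]
2 shelves opened.

2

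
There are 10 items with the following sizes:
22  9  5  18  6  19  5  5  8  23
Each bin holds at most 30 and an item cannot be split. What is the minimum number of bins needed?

Total = 23 + 22 + 19 + 18 + 9 + 8 + 6 + 5 + 5 + 5 = 120.
Lower bound: ⌈120/30⌉ = 4 bins.
A packing using 5 bins:
  bin 1: 23 + 6 = 29
  bin 2: 22 + 8 = 30
  bin 3: 19 + 9 = 28
  bin 4: 18 + 5 + 5 = 28
  bin 5: 5 = 5
No arrangement into 4 bins stays within capacity, so 5 is optimal.

5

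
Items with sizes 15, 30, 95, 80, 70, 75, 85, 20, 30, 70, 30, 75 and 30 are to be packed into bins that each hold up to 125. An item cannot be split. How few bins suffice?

Total = 95 + 85 + 80 + 75 + 75 + 70 + 70 + 30 + 30 + 30 + 30 + 20 + 15 = 705.
Lower bound: ⌈705/125⌉ = 6 bins.
Also, 7 items each exceed 125/2, and no two of those can share a bin, so at least 7 bins are needed.
A packing using 7 bins:
  bin 1: 95 + 30 = 125
  bin 2: 85 + 30 = 115
  bin 3: 80 + 30 + 15 = 125
  bin 4: 75 + 30 + 20 = 125
  bin 5: 75 = 75
  bin 6: 70 = 70
  bin 7: 70 = 70
This matches the lower bound, so 7 is optimal.

7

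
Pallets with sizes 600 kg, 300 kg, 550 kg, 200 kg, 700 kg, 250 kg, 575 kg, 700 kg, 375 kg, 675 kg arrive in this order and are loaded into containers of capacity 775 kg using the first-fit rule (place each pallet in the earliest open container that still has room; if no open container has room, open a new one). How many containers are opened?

8

  600 → container 1 (new)  [load 600/775]
  300 → container 2 (new)  [load 300/775]
  550 → container 3 (new)  [load 550/775]
  200 → container 2  [load 500/775]
  700 → container 4 (new)  [load 700/775]
  250 → container 2  [load 750/775]
  575 → container 5 (new)  [load 575/775]
  700 → container 6 (new)  [load 700/775]
  375 → container 7 (new)  [load 375/775]
  675 → container 8 (new)  [load 675/775]
8 containers opened.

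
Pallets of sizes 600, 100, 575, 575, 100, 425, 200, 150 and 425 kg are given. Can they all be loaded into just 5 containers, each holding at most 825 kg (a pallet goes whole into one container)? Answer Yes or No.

A valid assignment using 5 containers:
  container 1: 600 + 200 = 800
  container 2: 575 + 150 + 100 = 825
  container 3: 575 + 100 = 675
  container 4: 425 = 425
  container 5: 425 = 425
Every load is within 825 kg, so 5 containers suffice.

Yes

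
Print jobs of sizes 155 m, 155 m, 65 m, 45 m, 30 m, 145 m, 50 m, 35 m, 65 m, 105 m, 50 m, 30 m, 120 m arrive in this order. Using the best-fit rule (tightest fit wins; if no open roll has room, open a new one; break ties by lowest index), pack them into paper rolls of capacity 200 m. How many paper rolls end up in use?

6

  155 → roll 1 (new)  [load 155/200]
  155 → roll 2 (new)  [load 155/200]
  65 → roll 3 (new)  [load 65/200]
  45 → roll 1  [load 200/200]
  30 → roll 2  [load 185/200]
  145 → roll 4 (new)  [load 145/200]
  50 → roll 4  [load 195/200]
  35 → roll 3  [load 100/200]
  65 → roll 3  [load 165/200]
  105 → roll 5 (new)  [load 105/200]
  50 → roll 5  [load 155/200]
  30 → roll 3  [load 195/200]
  120 → roll 6 (new)  [load 120/200]
6 paper rolls opened.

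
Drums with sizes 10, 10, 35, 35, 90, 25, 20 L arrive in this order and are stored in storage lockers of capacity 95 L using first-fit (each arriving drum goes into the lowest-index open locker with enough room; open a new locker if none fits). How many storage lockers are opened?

3

  10 → locker 1 (new)  [load 10/95]
  10 → locker 1  [load 20/95]
  35 → locker 1  [load 55/95]
  35 → locker 1  [load 90/95]
  90 → locker 2 (new)  [load 90/95]
  25 → locker 3 (new)  [load 25/95]
  20 → locker 3  [load 45/95]
3 storage lockers opened.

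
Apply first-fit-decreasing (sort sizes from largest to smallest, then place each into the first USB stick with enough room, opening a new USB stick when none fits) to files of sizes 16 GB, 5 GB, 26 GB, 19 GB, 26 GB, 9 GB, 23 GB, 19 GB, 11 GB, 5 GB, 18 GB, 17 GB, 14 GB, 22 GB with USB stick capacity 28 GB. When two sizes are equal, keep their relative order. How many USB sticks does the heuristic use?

Sorted descending: 26, 26, 23, 22, 19, 19, 18, 17, 16, 14, 11, 9, 5, 5.
  26 → USB stick 1 (new)  [load 26/28]
  26 → USB stick 2 (new)  [load 26/28]
  23 → USB stick 3 (new)  [load 23/28]
  22 → USB stick 4 (new)  [load 22/28]
  19 → USB stick 5 (new)  [load 19/28]
  19 → USB stick 6 (new)  [load 19/28]
  18 → USB stick 7 (new)  [load 18/28]
  17 → USB stick 8 (new)  [load 17/28]
  16 → USB stick 9 (new)  [load 16/28]
  14 → USB stick 10 (new)  [load 14/28]
  11 → USB stick 8  [load 28/28]
  9 → USB stick 5  [load 28/28]
  5 → USB stick 3  [load 28/28]
  5 → USB stick 4  [load 27/28]
10 USB sticks opened.

10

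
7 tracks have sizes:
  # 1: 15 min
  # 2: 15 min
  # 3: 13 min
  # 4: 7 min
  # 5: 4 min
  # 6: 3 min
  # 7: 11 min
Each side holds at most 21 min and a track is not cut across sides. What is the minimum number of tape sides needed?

Total = 15 + 15 + 13 + 11 + 7 + 4 + 3 = 68 min.
Lower bound: ⌈68/21⌉ = 4 tape sides.
A packing using 4 tape sides:
  side 1: 15 + 4 = 19
  side 2: 15 + 3 = 18
  side 3: 13 + 7 = 20
  side 4: 11 = 11
This matches the lower bound, so 4 is optimal.

4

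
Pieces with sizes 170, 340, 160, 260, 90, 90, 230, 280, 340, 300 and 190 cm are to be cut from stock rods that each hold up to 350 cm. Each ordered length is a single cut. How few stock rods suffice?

8

Total = 340 + 340 + 300 + 280 + 260 + 230 + 190 + 170 + 160 + 90 + 90 = 2450 cm.
Lower bound: ⌈2450/350⌉ = 7 stock rods.
A packing using 8 stock rods:
  stock rod 1: 340 = 340
  stock rod 2: 340 = 340
  stock rod 3: 300 = 300
  stock rod 4: 280 = 280
  stock rod 5: 260 + 90 = 350
  stock rod 6: 230 + 90 = 320
  stock rod 7: 190 + 160 = 350
  stock rod 8: 170 = 170
No arrangement into 7 stock rods stays within capacity, so 8 is optimal.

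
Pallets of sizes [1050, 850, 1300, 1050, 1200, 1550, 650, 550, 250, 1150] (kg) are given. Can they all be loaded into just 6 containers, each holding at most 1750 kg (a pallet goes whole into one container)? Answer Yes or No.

Total = 9600 kg; ⌈9600/1750⌉ = 6.
The bound of 6 does not rule out 6, but exhaustive search shows no assignment into 6 containers of capacity 1750 kg exists — the minimum is 7.

No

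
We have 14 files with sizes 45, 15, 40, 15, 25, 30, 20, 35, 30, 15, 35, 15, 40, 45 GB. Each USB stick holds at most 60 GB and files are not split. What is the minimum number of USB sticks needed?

7

Total = 45 + 45 + 40 + 40 + 35 + 35 + 30 + 30 + 25 + 20 + 15 + 15 + 15 + 15 = 405 GB.
Lower bound: ⌈405/60⌉ = 7 USB sticks.
A packing using 7 USB sticks:
  USB stick 1: 45 + 15 = 60
  USB stick 2: 45 + 15 = 60
  USB stick 3: 40 + 20 = 60
  USB stick 4: 40 + 15 = 55
  USB stick 5: 35 + 25 = 60
  USB stick 6: 35 + 15 = 50
  USB stick 7: 30 + 30 = 60
This matches the lower bound, so 7 is optimal.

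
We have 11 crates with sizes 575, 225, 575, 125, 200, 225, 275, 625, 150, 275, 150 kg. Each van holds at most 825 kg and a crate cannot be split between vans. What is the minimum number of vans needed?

Total = 625 + 575 + 575 + 275 + 275 + 225 + 225 + 200 + 150 + 150 + 125 = 3400 kg.
Lower bound: ⌈3400/825⌉ = 5 vans.
A packing using 5 vans:
  van 1: 625 + 200 = 825
  van 2: 575 + 225 = 800
  van 3: 575 + 225 = 800
  van 4: 275 + 275 + 150 + 125 = 825
  van 5: 150 = 150
This matches the lower bound, so 5 is optimal.

5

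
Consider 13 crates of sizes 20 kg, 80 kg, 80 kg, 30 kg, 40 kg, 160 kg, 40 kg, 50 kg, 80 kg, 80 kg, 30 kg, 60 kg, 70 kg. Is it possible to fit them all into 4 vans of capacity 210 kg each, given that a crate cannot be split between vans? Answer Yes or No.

A valid assignment using 4 vans:
  van 1: 160 + 50 = 210
  van 2: 80 + 80 + 40 = 200
  van 3: 80 + 80 + 40 = 200
  van 4: 70 + 60 + 30 + 30 + 20 = 210
Every load is within 210 kg, so 4 vans suffice.

Yes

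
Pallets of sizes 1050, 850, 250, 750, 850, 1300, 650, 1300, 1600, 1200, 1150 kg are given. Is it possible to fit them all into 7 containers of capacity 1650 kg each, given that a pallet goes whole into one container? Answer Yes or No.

Total = 10950 kg; ⌈10950/1650⌉ = 7.
8 pallets each exceed half the capacity and cannot share a container, forcing at least 8 containers.
At least 8 containers are required, but only 7 are allowed.

No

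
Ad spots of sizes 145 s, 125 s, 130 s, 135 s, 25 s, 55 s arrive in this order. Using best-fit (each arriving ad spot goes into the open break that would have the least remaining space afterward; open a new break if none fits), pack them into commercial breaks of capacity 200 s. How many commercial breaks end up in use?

4

  145 → break 1 (new)  [load 145/200]
  125 → break 2 (new)  [load 125/200]
  130 → break 3 (new)  [load 130/200]
  135 → break 4 (new)  [load 135/200]
  25 → break 1  [load 170/200]
  55 → break 4  [load 190/200]
4 commercial breaks opened.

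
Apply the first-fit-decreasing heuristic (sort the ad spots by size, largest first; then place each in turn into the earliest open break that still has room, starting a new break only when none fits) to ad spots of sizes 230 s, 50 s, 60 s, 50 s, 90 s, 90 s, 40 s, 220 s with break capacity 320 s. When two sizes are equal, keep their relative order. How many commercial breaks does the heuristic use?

Sorted descending: 230, 220, 90, 90, 60, 50, 50, 40.
  230 → break 1 (new)  [load 230/320]
  220 → break 2 (new)  [load 220/320]
  90 → break 1  [load 320/320]
  90 → break 2  [load 310/320]
  60 → break 3 (new)  [load 60/320]
  50 → break 3  [load 110/320]
  50 → break 3  [load 160/320]
  40 → break 3  [load 200/320]
3 commercial breaks opened.

3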